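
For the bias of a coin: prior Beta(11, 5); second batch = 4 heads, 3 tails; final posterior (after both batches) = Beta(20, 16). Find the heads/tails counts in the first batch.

Sequential conjugate updates are equivalent to a single update on the pooled data, so total successes = posterior α − prior α and total failures = posterior β − prior β.
Total across both batches: 20−11=9 heads, 16−5=11 tails.
Subtract the second batch: 9−4=5 heads and 11−3=8 tails.

5 heads and 8 tails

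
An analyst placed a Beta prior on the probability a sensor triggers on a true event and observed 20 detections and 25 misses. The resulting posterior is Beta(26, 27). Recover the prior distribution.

Beta is conjugate to the binomial likelihood: posterior = Beta(a+s, b+f).
Subtract the data counts: 26−20=6, 27−25=2.

Beta(6, 2)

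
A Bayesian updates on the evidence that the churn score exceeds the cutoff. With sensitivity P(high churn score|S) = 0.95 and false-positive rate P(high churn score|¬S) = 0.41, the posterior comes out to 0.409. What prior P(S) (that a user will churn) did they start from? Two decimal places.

P(S) = 0.23

In odds form, posterior odds = prior odds × likelihood ratio, so prior odds = posterior odds ÷ LR.
Posterior odds = 0.409/(1−0.409) = 0.6920. LR = 0.95/0.41 = 2.3171.
Prior odds = 0.6920/2.3171 = 0.2986, so P(S) = 0.2986/(1+0.2986) ≈ 0.23.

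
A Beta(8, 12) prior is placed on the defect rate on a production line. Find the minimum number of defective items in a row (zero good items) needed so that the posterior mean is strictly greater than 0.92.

After k defective items and 0 good items the posterior is Beta(8+k, 12), with mean (8+k)/(8+12+k).
Set (8+k)/(20+k) > 0.92 and solve: k > (0.92·20 − 8)/(1 − 0.92) = 130.000.
The smallest integer exceeding 130.000 is 131, and checking k=131: (139)/(151) = 0.9205 > 0.92.

k = 131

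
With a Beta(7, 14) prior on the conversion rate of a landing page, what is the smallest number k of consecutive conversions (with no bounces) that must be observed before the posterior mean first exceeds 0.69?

k = 25

After k conversions and 0 bounces the posterior is Beta(7+k, 14), with mean (7+k)/(7+14+k).
Set (7+k)/(21+k) > 0.69 and solve: k > (0.69·21 − 7)/(1 − 0.69) = 24.161.
The smallest integer exceeding 24.161 is 25, and checking k=25: (32)/(46) = 0.6957 > 0.69.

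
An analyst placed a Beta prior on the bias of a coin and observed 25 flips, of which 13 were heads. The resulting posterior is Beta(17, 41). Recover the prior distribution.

Beta(4, 29)

Under Beta–binomial conjugacy the posterior parameters are (a+s, b+f).
Subtract the data counts: 17−13=4, 41−12=29.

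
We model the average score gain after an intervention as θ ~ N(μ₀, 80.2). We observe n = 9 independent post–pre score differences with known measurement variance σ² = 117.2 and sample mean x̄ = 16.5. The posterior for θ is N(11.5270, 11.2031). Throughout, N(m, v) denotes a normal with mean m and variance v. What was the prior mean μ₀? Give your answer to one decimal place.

μ₀ = -19.1

With known observation variance, the Normal–Normal posterior has precision τ_n = τ₀ + n/σ² and mean μ_n = (τ₀μ₀ + (n/σ²)x̄)/τ_n.
Here τ₀ = 1/80.2 = 0.012469 and τ_data = 9/117.2 = 0.076792, so τ_n = 0.089261.
Rearranging for μ₀: μ₀ = (μ_n·τ_n − τ_data·x̄)/τ₀ = (11.5270·0.089261 − 0.076792·16.5) / 0.012469 = -0.238156/0.012469 ≈ -19.1.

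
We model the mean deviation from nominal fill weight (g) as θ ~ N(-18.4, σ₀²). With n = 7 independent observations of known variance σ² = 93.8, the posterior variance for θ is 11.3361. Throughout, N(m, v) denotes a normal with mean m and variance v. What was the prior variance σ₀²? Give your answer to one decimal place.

Posterior precision equals prior precision plus data precision: 1/σ_n² = 1/σ₀² + n/σ².
So 1/σ₀² = 1/11.3361 − 7/93.8 = 0.088214 − 0.074627 = 0.013587.
Hence σ₀² = 1/0.013587 ≈ 73.6.

σ₀² = 73.6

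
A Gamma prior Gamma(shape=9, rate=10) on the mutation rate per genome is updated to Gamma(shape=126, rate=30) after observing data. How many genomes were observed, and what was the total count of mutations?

n = 20 genomes with total 117 mutations

Gamma–Poisson conjugacy: posterior shape = α + Σxᵢ, posterior rate = β + n.
Matching: Σxᵢ = 126 − 9 = 117 and n = 30 − 10 = 20.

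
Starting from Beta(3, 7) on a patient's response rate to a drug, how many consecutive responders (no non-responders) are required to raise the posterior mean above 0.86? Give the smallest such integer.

After k responders and 0 non-responders the posterior is Beta(3+k, 7), with mean (3+k)/(3+7+k).
Set (3+k)/(10+k) > 0.86 and solve: k > (0.86·10 − 3)/(1 − 0.86) = 40.000.
The smallest integer exceeding 40.000 is 41.

k = 41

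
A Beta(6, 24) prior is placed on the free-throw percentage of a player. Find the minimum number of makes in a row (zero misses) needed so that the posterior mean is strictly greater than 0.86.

After k makes and 0 misses the posterior is Beta(6+k, 24), with mean (6+k)/(6+24+k).
Set (6+k)/(30+k) > 0.86 and solve: k > (0.86·30 − 6)/(1 − 0.86) = 141.429.
The smallest integer exceeding 141.429 is 142, and checking k=142: (148)/(172) = 0.8605 > 0.86.

k = 142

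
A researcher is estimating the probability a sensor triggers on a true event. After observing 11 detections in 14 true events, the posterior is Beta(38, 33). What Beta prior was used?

Under Beta–binomial conjugacy the posterior parameters are (a+s, b+f).
Subtract the data counts: 38−11=27, 33−3=30.

Beta(27, 30)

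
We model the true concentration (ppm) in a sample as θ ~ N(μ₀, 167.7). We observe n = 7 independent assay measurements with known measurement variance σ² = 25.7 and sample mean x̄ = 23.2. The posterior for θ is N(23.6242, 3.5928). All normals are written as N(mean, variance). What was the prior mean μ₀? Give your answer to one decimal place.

μ₀ = 43.0

With known observation variance, the Normal–Normal posterior has precision τ_n = τ₀ + n/σ² and mean μ_n = (τ₀μ₀ + (n/σ²)x̄)/τ_n.
Here τ₀ = 1/167.7 = 0.005963 and τ_data = 7/25.7 = 0.272374, so τ_n = 0.278337.
Rearranging for μ₀: μ₀ = (μ_n·τ_n − τ_data·x̄)/τ₀ = (23.6242·0.278337 − 0.272374·23.2) / 0.005963 = 0.256412/0.005963 ≈ 43.0.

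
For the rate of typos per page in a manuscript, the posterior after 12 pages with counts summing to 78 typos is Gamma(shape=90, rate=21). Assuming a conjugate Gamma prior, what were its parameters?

Gamma(shape=12, rate=9)

A Gamma(α, β) prior (rate parametrization) on a Poisson rate with n observations summing to S gives posterior Gamma(α+S, β+n).
So α = 90 − 78 = 12 and β = 21 − 12 = 9.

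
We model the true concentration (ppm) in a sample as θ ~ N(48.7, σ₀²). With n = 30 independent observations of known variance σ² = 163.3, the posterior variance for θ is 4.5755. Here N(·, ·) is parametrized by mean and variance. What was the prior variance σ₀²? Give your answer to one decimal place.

For the Normal–Normal model with known σ², precisions add: τ_n = τ₀ + n/σ².
So 1/σ₀² = 1/4.5755 − 30/163.3 = 0.218555 − 0.183711 = 0.034844.
Hence σ₀² = 1/0.034844 ≈ 28.7.

σ₀² = 28.7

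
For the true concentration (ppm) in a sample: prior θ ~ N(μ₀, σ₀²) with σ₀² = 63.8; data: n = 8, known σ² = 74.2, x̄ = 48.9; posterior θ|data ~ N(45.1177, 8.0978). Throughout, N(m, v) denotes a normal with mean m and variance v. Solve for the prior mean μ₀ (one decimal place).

μ₀ = 19.1

The posterior mean is a precision-weighted average: μ_n = (τ₀μ₀ + τ_data·x̄)/(τ₀+τ_data), with τ₀=1/σ₀² and τ_data=n/σ².
Here τ₀ = 1/63.8 = 0.015674 and τ_data = 8/74.2 = 0.107817, so τ_n = 0.123491.
Rearranging for μ₀: μ₀ = (μ_n·τ_n − τ_data·x̄)/τ₀ = (45.1177·0.123491 − 0.107817·48.9) / 0.015674 = 0.299379/0.015674 ≈ 19.1.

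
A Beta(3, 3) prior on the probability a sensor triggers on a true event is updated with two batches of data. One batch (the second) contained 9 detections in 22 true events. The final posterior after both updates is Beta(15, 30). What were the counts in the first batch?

Sequential conjugate updates are equivalent to a single update on the pooled data, so total successes = posterior α − prior α and total failures = posterior β − prior β.
Total across both batches: 15−3=12 detections, 30−3=27 misses.
Subtract the second batch: 12−9=3 detections and 27−13=14 misses.

3 detections and 14 misses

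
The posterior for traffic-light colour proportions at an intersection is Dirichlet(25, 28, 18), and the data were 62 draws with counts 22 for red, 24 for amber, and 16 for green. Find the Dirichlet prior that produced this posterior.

For a Dirichlet(α) prior with multinomial counts c, the posterior is Dirichlet(α + c) componentwise.
Subtract each count from the matching posterior parameter: 25−22=3, 28−24=4, 18−16=2.

Dirichlet(3, 4, 2)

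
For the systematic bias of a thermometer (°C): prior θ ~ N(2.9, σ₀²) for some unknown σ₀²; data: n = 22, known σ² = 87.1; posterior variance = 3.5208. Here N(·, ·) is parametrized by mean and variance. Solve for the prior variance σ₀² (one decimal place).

Posterior precision equals prior precision plus data precision: 1/σ_n² = 1/σ₀² + n/σ².
So 1/σ₀² = 1/3.5208 − 22/87.1 = 0.284026 − 0.252583 = 0.031443.
Hence σ₀² = 1/0.031443 ≈ 31.8.

σ₀² = 31.8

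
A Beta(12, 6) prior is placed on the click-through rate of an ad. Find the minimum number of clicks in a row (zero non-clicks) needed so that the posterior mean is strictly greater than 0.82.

k = 16

After k clicks and 0 non-clicks the posterior is Beta(12+k, 6), with mean (12+k)/(12+6+k).
Set (12+k)/(18+k) > 0.82 and solve: k > (0.82·18 − 12)/(1 − 0.82) = 15.333.
The smallest integer exceeding 15.333 is 16, and checking k=16: (28)/(34) = 0.8235 > 0.82.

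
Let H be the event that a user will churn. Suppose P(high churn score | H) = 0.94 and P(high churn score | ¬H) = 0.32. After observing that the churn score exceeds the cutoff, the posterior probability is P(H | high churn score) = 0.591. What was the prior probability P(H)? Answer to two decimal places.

In odds form, posterior odds = prior odds × likelihood ratio, so prior odds = posterior odds ÷ LR.
Posterior odds = 0.591/(1−0.591) = 1.4450. LR = 0.94/0.32 = 2.9375.
Prior odds = 1.4450/2.9375 = 0.4919, so P(H) = 0.4919/(1+0.4919) ≈ 0.33.

P(H) = 0.33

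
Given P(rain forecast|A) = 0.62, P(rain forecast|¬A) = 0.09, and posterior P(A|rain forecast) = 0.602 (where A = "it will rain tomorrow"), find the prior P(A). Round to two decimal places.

P(A) = 0.18

In odds form, posterior odds = prior odds × likelihood ratio, so prior odds = posterior odds ÷ LR.
Posterior odds = 0.602/(1−0.602) = 1.5126. LR = 0.62/0.09 = 6.8889.
Prior odds = 1.5126/6.8889 = 0.2196, so P(A) = 0.2196/(1+0.2196) ≈ 0.18.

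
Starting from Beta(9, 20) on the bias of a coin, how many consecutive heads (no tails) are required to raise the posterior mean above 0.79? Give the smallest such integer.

k = 67

After k heads and 0 tails the posterior is Beta(9+k, 20), with mean (9+k)/(9+20+k).
Set (9+k)/(29+k) > 0.79 and solve: k > (0.79·29 − 9)/(1 − 0.79) = 66.238.
The smallest integer exceeding 66.238 is 67, and checking k=67: (76)/(96) = 0.7917 > 0.79.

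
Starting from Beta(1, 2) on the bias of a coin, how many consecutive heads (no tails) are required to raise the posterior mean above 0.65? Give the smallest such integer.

After k heads and 0 tails the posterior is Beta(1+k, 2), with mean (1+k)/(1+2+k).
Set (1+k)/(3+k) > 0.65 and solve: k > (0.65·3 − 1)/(1 − 0.65) = 2.714.
The smallest integer exceeding 2.714 is 3, and checking k=3: (4)/(6) = 0.6667 > 0.65.

k = 3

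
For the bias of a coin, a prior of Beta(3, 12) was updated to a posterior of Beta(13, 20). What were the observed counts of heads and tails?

Beta is conjugate to the binomial likelihood: posterior = Beta(a+s, b+f).
So s = 13 − 3 = 10 and f = 20 − 12 = 8.

10 heads and 8 tails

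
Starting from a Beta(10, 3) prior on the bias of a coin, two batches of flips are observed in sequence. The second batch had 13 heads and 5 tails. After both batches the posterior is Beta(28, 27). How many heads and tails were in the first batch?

Sequential conjugate updates are equivalent to a single update on the pooled data, so total successes = posterior α − prior α and total failures = posterior β − prior β.
Total across both batches: 28−10=18 heads, 27−3=24 tails.
Subtract the second batch: 18−13=5 heads and 24−5=19 tails.

5 heads and 19 tails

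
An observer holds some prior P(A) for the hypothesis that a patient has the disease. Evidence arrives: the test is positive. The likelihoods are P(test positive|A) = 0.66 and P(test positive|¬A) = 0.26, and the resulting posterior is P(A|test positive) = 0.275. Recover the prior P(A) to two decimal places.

Bayes' rule in odds form gives O(A|E) = O(A)·[P(E|A)/P(E|¬A)], hence O(A) = O(A|E)/LR.
Posterior odds = 0.275/(1−0.275) = 0.3793. LR = 0.66/0.26 = 2.5385.
Prior odds = 0.3793/2.5385 = 0.1494, so P(A) = 0.1494/(1+0.1494) ≈ 0.13.

P(A) = 0.13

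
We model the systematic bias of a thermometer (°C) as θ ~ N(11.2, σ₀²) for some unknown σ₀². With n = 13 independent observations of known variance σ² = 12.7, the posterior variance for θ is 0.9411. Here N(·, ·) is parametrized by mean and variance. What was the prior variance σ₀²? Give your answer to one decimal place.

σ₀² = 25.7

For the Normal–Normal model with known σ², precisions add: τ_n = τ₀ + n/σ².
So 1/σ₀² = 1/0.9411 − 13/12.7 = 1.062586 − 1.023622 = 0.038964.
Hence σ₀² = 1/0.038964 ≈ 25.7.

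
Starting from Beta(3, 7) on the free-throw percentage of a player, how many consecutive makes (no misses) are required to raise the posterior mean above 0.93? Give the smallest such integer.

After k makes and 0 misses the posterior is Beta(3+k, 7), with mean (3+k)/(3+7+k).
Set (3+k)/(10+k) > 0.93 and solve: k > (0.93·10 − 3)/(1 − 0.93) = 90.000.
The smallest integer exceeding 90.000 is 91, and checking k=91: (94)/(101) = 0.9307 > 0.93.

k = 91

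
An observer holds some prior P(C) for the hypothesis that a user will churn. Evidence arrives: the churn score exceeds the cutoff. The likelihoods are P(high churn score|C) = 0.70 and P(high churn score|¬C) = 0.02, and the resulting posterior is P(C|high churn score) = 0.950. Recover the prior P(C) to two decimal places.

Bayes' rule in odds form gives O(C|E) = O(C)·[P(E|C)/P(E|¬C)], hence O(C) = O(C|E)/LR.
Posterior odds = 0.950/(1−0.950) = 19.0000. LR = 0.70/0.02 = 35.0000.
Prior odds = 19.0000/35.0000 = 0.5429, so P(C) = 0.5429/(1+0.5429) ≈ 0.35.

P(C) = 0.35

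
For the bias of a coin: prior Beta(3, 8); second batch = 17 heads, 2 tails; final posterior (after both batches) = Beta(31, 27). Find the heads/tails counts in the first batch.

Sequential conjugate updates are equivalent to a single update on the pooled data, so total successes = posterior α − prior α and total failures = posterior β − prior β.
Total across both batches: 31−3=28 heads, 27−8=19 tails.
Subtract the second batch: 28−17=11 heads and 19−2=17 tails.

11 heads and 17 tails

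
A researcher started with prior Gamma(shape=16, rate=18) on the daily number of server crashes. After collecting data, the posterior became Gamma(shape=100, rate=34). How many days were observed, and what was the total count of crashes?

Gamma–Poisson conjugacy: posterior shape = α + Σxᵢ, posterior rate = β + n.
Matching: Σxᵢ = 100 − 16 = 84 and n = 34 − 18 = 16.

n = 16 days with total 84 crashes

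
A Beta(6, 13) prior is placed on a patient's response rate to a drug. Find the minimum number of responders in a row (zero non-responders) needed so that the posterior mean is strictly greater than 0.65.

k = 19

After k responders and 0 non-responders the posterior is Beta(6+k, 13), with mean (6+k)/(6+13+k).
Set (6+k)/(19+k) > 0.65 and solve: k > (0.65·19 − 6)/(1 − 0.65) = 18.143.
The smallest integer exceeding 18.143 is 19.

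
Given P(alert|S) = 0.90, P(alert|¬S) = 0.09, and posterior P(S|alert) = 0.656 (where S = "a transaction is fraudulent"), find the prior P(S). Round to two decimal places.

P(S) = 0.16

In odds form, posterior odds = prior odds × likelihood ratio, so prior odds = posterior odds ÷ LR.
Posterior odds = 0.656/(1−0.656) = 1.9070. LR = 0.90/0.09 = 10.0000.
Prior odds = 1.9070/10.0000 = 0.1907, so P(S) = 0.1907/(1+0.1907) ≈ 0.16.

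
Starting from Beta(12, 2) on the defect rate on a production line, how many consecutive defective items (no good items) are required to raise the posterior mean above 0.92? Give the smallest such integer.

k = 12

After k defective items and 0 good items the posterior is Beta(12+k, 2), with mean (12+k)/(12+2+k).
Set (12+k)/(14+k) > 0.92 and solve: k > (0.92·14 − 12)/(1 − 0.92) = 11.000.
The smallest integer exceeding 11.000 is 12, and checking k=12: (24)/(26) = 0.9231 > 0.92.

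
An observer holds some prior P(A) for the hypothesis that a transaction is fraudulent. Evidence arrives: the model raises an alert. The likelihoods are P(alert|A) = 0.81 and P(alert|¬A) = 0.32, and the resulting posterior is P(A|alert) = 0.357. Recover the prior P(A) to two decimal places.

P(A) = 0.18

Bayes' rule in odds form gives O(A|E) = O(A)·[P(E|A)/P(E|¬A)], hence O(A) = O(A|E)/LR.
Posterior odds = 0.357/(1−0.357) = 0.5552. LR = 0.81/0.32 = 2.5312.
Prior odds = 0.5552/2.5312 = 0.2193, so P(A) = 0.2193/(1+0.2193) ≈ 0.18.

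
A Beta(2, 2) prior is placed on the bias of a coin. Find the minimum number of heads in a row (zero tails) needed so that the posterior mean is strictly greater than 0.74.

k = 4

After k heads and 0 tails the posterior is Beta(2+k, 2), with mean (2+k)/(2+2+k).
Set (2+k)/(4+k) > 0.74 and solve: k > (0.74·4 − 2)/(1 − 0.74) = 3.692.
The smallest integer exceeding 3.692 is 4, and checking k=4: (6)/(8) = 0.7500 > 0.74.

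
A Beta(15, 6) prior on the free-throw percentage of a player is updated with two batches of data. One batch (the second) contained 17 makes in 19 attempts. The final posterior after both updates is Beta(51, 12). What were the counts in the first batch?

19 makes and 4 misses

Because Beta–binomial updating is additive in the counts, the combined data contributed (α_post−α_prior, β_post−β_prior) successes and failures.
Total across both batches: 51−15=36 makes, 12−6=6 misses.
Subtract the second batch: 36−17=19 makes and 6−2=4 misses.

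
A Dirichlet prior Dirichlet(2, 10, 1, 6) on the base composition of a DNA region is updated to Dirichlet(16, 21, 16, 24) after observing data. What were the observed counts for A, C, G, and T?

For a Dirichlet(α) prior with multinomial counts c, the posterior is Dirichlet(α + c) componentwise.
Counts are posterior − prior componentwise: 16−2=14, 21−10=11, 16−1=15, 24−6=18.

counts (14, 11, 15, 18)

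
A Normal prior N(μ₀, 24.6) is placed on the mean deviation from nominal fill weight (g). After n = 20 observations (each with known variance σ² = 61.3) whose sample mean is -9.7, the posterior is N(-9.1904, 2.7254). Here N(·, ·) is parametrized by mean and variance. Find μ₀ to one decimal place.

The posterior mean is a precision-weighted average: μ_n = (τ₀μ₀ + τ_data·x̄)/(τ₀+τ_data), with τ₀=1/σ₀² and τ_data=n/σ².
Here τ₀ = 1/24.6 = 0.040650 and τ_data = 20/61.3 = 0.326264, so τ_n = 0.366914.
Rearranging for μ₀: μ₀ = (μ_n·τ_n − τ_data·x̄)/τ₀ = (-9.1904·0.366914 − 0.326264·-9.7) / 0.040650 = -0.207326/0.040650 ≈ -5.1.

μ₀ = -5.1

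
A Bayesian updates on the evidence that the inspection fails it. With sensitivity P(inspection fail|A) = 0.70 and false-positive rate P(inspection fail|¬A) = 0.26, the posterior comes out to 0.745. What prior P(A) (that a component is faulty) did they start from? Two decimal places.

P(A) = 0.52

Bayes' rule in odds form gives O(A|E) = O(A)·[P(E|A)/P(E|¬A)], hence O(A) = O(A|E)/LR.
Posterior odds = 0.745/(1−0.745) = 2.9216. LR = 0.70/0.26 = 2.6923.
Prior odds = 2.9216/2.6923 = 1.0852, so P(A) = 1.0852/(1+1.0852) ≈ 0.52.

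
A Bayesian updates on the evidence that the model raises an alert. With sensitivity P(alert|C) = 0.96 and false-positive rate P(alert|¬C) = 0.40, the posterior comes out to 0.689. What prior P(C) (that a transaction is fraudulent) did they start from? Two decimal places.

In odds form, posterior odds = prior odds × likelihood ratio, so prior odds = posterior odds ÷ LR.
Posterior odds = 0.689/(1−0.689) = 2.2154. LR = 0.96/0.40 = 2.4000.
Prior odds = 2.2154/2.4000 = 0.9231, so P(C) = 0.9231/(1+0.9231) ≈ 0.48.

P(C) = 0.48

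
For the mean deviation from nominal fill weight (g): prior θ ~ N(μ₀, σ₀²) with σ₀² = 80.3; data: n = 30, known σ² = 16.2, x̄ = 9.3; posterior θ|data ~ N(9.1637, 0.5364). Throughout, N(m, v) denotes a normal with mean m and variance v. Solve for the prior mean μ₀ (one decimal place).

μ₀ = -11.1

With known observation variance, the Normal–Normal posterior has precision τ_n = τ₀ + n/σ² and mean μ_n = (τ₀μ₀ + (n/σ²)x̄)/τ_n.
Here τ₀ = 1/80.3 = 0.012453 and τ_data = 30/16.2 = 1.851852, so τ_n = 1.864305.
Rearranging for μ₀: μ₀ = (μ_n·τ_n − τ_data·x̄)/τ₀ = (9.1637·1.864305 − 1.851852·9.3) / 0.012453 = -0.138292/0.012453 ≈ -11.1.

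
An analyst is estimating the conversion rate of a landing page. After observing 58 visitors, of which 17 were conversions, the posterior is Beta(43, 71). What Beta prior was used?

Beta(26, 30)

Beta is conjugate to the binomial likelihood: posterior = Beta(α+s, β+f).
Subtract the data counts: 43−17=26, 71−41=30.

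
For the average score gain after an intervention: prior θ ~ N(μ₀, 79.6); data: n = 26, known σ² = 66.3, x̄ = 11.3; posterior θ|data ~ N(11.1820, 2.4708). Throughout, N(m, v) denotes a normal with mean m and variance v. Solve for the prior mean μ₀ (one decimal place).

μ₀ = 7.5

The posterior mean is a precision-weighted average: μ_n = (τ₀μ₀ + τ_data·x̄)/(τ₀+τ_data), with τ₀=1/σ₀² and τ_data=n/σ².
Here τ₀ = 1/79.6 = 0.012563 and τ_data = 26/66.3 = 0.392157, so τ_n = 0.404720.
Rearranging for μ₀: μ₀ = (μ_n·τ_n − τ_data·x̄)/τ₀ = (11.1820·0.404720 − 0.392157·11.3) / 0.012563 = 0.094205/0.012563 ≈ 7.5.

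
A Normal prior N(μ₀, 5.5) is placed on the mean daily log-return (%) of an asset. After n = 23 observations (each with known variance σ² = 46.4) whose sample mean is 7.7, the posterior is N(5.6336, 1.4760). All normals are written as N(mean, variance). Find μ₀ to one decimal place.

μ₀ = 0.0

The posterior mean is a precision-weighted average: μ_n = (τ₀μ₀ + τ_data·x̄)/(τ₀+τ_data), with τ₀=1/σ₀² and τ_data=n/σ².
Here τ₀ = 1/5.5 = 0.181818 and τ_data = 23/46.4 = 0.495690, so τ_n = 0.677508.
Rearranging for μ₀: μ₀ = (μ_n·τ_n − τ_data·x̄)/τ₀ = (5.6336·0.677508 − 0.495690·7.7) / 0.181818 = -0.000004/0.181818 ≈ 0.0.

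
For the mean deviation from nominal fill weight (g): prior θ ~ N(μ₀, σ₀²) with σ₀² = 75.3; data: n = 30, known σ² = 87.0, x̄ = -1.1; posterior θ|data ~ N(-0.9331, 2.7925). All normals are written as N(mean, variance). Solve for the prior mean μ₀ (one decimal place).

μ₀ = 3.4

The posterior mean is a precision-weighted average: μ_n = (τ₀μ₀ + τ_data·x̄)/(τ₀+τ_data), with τ₀=1/σ₀² and τ_data=n/σ².
Here τ₀ = 1/75.3 = 0.013280 and τ_data = 30/87.0 = 0.344828, so τ_n = 0.358108.
Rearranging for μ₀: μ₀ = (μ_n·τ_n − τ_data·x̄)/τ₀ = (-0.9331·0.358108 − 0.344828·-1.1) / 0.013280 = 0.045160/0.013280 ≈ 3.4.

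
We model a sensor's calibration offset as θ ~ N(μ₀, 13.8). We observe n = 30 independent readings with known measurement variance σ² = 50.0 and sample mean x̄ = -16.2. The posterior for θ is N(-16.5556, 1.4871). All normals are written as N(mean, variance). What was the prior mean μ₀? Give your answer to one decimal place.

The posterior mean is a precision-weighted average: μ_n = (τ₀μ₀ + τ_data·x̄)/(τ₀+τ_data), with τ₀=1/σ₀² and τ_data=n/σ².
Here τ₀ = 1/13.8 = 0.072464 and τ_data = 30/50.0 = 0.600000, so τ_n = 0.672464.
Rearranging for μ₀: μ₀ = (μ_n·τ_n − τ_data·x̄)/τ₀ = (-16.5556·0.672464 − 0.600000·-16.2) / 0.072464 = -1.413045/0.072464 ≈ -19.5.

μ₀ = -19.5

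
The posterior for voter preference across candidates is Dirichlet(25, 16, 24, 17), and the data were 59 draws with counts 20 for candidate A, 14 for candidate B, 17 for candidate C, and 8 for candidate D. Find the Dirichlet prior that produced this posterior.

For a Dirichlet(α) prior with multinomial counts c, the posterior is Dirichlet(α + c) componentwise.
Subtract each count from the matching posterior parameter: 25−20=5, 16−14=2, 24−17=7, 17−8=9.

Dirichlet(5, 2, 7, 9)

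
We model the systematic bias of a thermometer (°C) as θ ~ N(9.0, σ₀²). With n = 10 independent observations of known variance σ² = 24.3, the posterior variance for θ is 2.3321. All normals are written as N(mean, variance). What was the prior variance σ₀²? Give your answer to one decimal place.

σ₀² = 57.9

For the Normal–Normal model with known σ², precisions add: τ_n = τ₀ + n/σ².
So 1/σ₀² = 1/2.3321 − 10/24.3 = 0.428798 − 0.411523 = 0.017275.
Hence σ₀² = 1/0.017275 ≈ 57.9.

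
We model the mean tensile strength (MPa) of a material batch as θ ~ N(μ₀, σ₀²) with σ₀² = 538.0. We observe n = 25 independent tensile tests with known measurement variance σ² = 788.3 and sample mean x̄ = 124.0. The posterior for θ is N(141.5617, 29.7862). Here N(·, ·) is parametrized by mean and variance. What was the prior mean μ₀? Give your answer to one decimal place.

With known observation variance, the Normal–Normal posterior has precision τ_n = τ₀ + n/σ² and mean μ_n = (τ₀μ₀ + (n/σ²)x̄)/τ_n.
Here τ₀ = 1/538.0 = 0.001859 and τ_data = 25/788.3 = 0.031714, so τ_n = 0.033573.
Rearranging for μ₀: μ₀ = (μ_n·τ_n − τ_data·x̄)/τ₀ = (141.5617·0.033573 − 0.031714·124.0) / 0.001859 = 0.820115/0.001859 ≈ 441.2.

μ₀ = 441.2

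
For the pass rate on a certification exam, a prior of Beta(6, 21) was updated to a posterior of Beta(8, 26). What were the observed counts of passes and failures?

2 passes and 5 failures

Beta is conjugate to the binomial likelihood: posterior = Beta(α+s, β+f).
Match parameters: s=8−6=2, f=26−21=5.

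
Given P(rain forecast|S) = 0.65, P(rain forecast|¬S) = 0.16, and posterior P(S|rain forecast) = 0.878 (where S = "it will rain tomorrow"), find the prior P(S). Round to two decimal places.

P(S) = 0.64

Bayes' rule in odds form gives O(S|E) = O(S)·[P(E|S)/P(E|¬S)], hence O(S) = O(S|E)/LR.
Posterior odds = 0.878/(1−0.878) = 7.1967. LR = 0.65/0.16 = 4.0625.
Prior odds = 7.1967/4.0625 = 1.7715, so P(S) = 1.7715/(1+1.7715) ≈ 0.64.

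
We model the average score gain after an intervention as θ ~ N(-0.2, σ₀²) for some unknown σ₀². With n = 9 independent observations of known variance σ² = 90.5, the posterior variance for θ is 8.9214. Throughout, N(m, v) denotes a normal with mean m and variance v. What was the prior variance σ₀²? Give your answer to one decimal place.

For the Normal–Normal model with known σ², precisions add: τ_n = τ₀ + n/σ².
So 1/σ₀² = 1/8.9214 − 9/90.5 = 0.112090 − 0.099448 = 0.012642.
Hence σ₀² = 1/0.012642 ≈ 79.1.

σ₀² = 79.1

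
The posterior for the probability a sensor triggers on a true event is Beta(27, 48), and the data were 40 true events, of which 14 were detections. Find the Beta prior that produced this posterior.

Beta(13, 22)

Under Beta–binomial conjugacy the posterior parameters are (a+s, b+f).
So a = 27 − 14 = 13 and b = 48 − 26 = 22.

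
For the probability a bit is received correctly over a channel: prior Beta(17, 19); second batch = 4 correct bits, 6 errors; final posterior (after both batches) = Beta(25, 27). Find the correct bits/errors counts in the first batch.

4 correct bits and 2 errors

Because Beta–binomial updating is additive in the counts, the combined data contributed (α_post−α_prior, β_post−β_prior) successes and failures.
Total across both batches: 25−17=8 correct bits, 27−19=8 errors.
Subtract the second batch: 8−4=4 correct bits and 8−6=2 errors.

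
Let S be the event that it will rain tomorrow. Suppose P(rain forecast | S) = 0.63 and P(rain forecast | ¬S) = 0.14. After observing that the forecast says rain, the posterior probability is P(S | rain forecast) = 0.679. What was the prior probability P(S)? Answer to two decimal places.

P(S) = 0.32

In odds form, posterior odds = prior odds × likelihood ratio, so prior odds = posterior odds ÷ LR.
Posterior odds = 0.679/(1−0.679) = 2.1153. LR = 0.63/0.14 = 4.5000.
Prior odds = 2.1153/4.5000 = 0.4701, so P(S) = 0.4701/(1+0.4701) ≈ 0.32.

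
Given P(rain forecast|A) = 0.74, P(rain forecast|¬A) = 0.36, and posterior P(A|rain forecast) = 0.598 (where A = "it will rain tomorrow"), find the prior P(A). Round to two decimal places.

P(A) = 0.42

Bayes' rule in odds form gives O(A|E) = O(A)·[P(E|A)/P(E|¬A)], hence O(A) = O(A|E)/LR.
Posterior odds = 0.598/(1−0.598) = 1.4876. LR = 0.74/0.36 = 2.0556.
Prior odds = 1.4876/2.0556 = 0.7237, so P(A) = 0.7237/(1+0.7237) ≈ 0.42.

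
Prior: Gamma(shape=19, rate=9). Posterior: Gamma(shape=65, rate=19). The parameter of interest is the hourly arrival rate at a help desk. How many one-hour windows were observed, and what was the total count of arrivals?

A Gamma(α, β) prior (rate parametrization) on a Poisson rate with n observations summing to S gives posterior Gamma(α+S, β+n).
Matching: Σxᵢ = 65 − 19 = 46 and n = 19 − 9 = 10.

n = 10 one-hour windows with total 46 arrivals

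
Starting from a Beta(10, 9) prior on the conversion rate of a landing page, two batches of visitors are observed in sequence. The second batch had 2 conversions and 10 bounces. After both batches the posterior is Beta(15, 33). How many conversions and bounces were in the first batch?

3 conversions and 14 bounces

Because Beta–binomial updating is additive in the counts, the combined data contributed (α_post−α_prior, β_post−β_prior) successes and failures.
Total across both batches: 15−10=5 conversions, 33−9=24 bounces.
Subtract the second batch: 5−2=3 conversions and 24−10=14 bounces.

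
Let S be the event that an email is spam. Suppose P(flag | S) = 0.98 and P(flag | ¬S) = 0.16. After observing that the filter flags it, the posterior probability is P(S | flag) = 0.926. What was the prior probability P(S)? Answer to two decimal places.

P(S) = 0.67

Bayes' rule in odds form gives O(S|E) = O(S)·[P(E|S)/P(E|¬S)], hence O(S) = O(S|E)/LR.
Posterior odds = 0.926/(1−0.926) = 12.5135. LR = 0.98/0.16 = 6.1250.
Prior odds = 12.5135/6.1250 = 2.0430, so P(S) = 2.0430/(1+2.0430) ≈ 0.67.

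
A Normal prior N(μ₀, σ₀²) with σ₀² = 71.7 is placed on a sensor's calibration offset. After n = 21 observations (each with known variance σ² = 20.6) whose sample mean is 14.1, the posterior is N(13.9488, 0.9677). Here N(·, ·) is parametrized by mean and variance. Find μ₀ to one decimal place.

μ₀ = 2.9

With known observation variance, the Normal–Normal posterior has precision τ_n = τ₀ + n/σ² and mean μ_n = (τ₀μ₀ + (n/σ²)x̄)/τ_n.
Here τ₀ = 1/71.7 = 0.013947 and τ_data = 21/20.6 = 1.019417, so τ_n = 1.033364.
Rearranging for μ₀: μ₀ = (μ_n·τ_n − τ_data·x̄)/τ₀ = (13.9488·1.033364 − 1.019417·14.1) / 0.013947 = 0.040408/0.013947 ≈ 2.9.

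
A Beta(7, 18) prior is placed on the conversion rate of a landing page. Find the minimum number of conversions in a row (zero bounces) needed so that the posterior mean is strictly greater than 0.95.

After k conversions and 0 bounces the posterior is Beta(7+k, 18), with mean (7+k)/(7+18+k).
Set (7+k)/(25+k) > 0.95 and solve: k > (0.95·25 − 7)/(1 − 0.95) = 335.000.
The smallest integer exceeding 335.000 is 336.

k = 336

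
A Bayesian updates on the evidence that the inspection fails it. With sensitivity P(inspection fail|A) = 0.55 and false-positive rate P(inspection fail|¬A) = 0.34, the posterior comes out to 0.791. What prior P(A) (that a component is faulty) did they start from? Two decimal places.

P(A) = 0.70

In odds form, posterior odds = prior odds × likelihood ratio, so prior odds = posterior odds ÷ LR.
Posterior odds = 0.791/(1−0.791) = 3.7847. LR = 0.55/0.34 = 1.6176.
Prior odds = 3.7847/1.6176 = 2.3397, so P(A) = 2.3397/(1+2.3397) ≈ 0.70.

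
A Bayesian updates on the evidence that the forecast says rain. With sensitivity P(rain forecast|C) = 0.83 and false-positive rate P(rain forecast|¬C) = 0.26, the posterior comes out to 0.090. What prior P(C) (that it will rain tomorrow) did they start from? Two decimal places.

P(C) = 0.03

Bayes' rule in odds form gives O(C|E) = O(C)·[P(E|C)/P(E|¬C)], hence O(C) = O(C|E)/LR.
Posterior odds = 0.090/(1−0.090) = 0.0989. LR = 0.83/0.26 = 3.1923.
Prior odds = 0.0989/3.1923 = 0.0310, so P(C) = 0.0310/(1+0.0310) ≈ 0.03.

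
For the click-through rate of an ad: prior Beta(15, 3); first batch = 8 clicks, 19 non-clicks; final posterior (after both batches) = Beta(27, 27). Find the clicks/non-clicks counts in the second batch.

Sequential conjugate updates are equivalent to a single update on the pooled data, so total successes = posterior α − prior α and total failures = posterior β − prior β.
Total across both batches: 27−15=12 clicks, 27−3=24 non-clicks.
Subtract the first batch: 12−8=4 clicks and 24−19=5 non-clicks.

4 clicks and 5 non-clicks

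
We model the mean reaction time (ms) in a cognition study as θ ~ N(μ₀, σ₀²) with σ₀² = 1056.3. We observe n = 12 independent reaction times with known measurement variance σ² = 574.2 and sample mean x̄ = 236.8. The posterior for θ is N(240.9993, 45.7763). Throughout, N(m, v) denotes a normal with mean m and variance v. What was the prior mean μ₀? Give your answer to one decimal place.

μ₀ = 333.7

The posterior mean is a precision-weighted average: μ_n = (τ₀μ₀ + τ_data·x̄)/(τ₀+τ_data), with τ₀=1/σ₀² and τ_data=n/σ².
Here τ₀ = 1/1056.3 = 0.000947 and τ_data = 12/574.2 = 0.020899, so τ_n = 0.021846.
Rearranging for μ₀: μ₀ = (μ_n·τ_n − τ_data·x̄)/τ₀ = (240.9993·0.021846 − 0.020899·236.8) / 0.000947 = 0.315988/0.000947 ≈ 333.7.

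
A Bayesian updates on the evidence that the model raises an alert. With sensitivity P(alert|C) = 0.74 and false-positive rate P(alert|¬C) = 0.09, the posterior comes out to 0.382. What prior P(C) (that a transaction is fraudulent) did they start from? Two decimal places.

In odds form, posterior odds = prior odds × likelihood ratio, so prior odds = posterior odds ÷ LR.
Posterior odds = 0.382/(1−0.382) = 0.6181. LR = 0.74/0.09 = 8.2222.
Prior odds = 0.6181/8.2222 = 0.0752, so P(C) = 0.0752/(1+0.0752) ≈ 0.07.

P(C) = 0.07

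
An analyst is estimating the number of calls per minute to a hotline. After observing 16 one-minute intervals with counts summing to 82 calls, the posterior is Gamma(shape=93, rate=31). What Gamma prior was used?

Gamma(shape=11, rate=15)

Gamma–Poisson conjugacy: posterior shape = α + Σxᵢ, posterior rate = β + n.
So α = 93 − 82 = 11 and β = 31 − 16 = 15.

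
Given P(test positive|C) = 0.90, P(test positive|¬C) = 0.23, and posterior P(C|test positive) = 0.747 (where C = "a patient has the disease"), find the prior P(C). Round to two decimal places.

P(C) = 0.43

Bayes' rule in odds form gives O(C|E) = O(C)·[P(E|C)/P(E|¬C)], hence O(C) = O(C|E)/LR.
Posterior odds = 0.747/(1−0.747) = 2.9526. LR = 0.90/0.23 = 3.9130.
Prior odds = 2.9526/3.9130 = 0.7546, so P(C) = 0.7546/(1+0.7546) ≈ 0.43.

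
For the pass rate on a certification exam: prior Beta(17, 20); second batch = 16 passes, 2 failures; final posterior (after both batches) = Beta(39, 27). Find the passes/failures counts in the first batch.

Because Beta–binomial updating is additive in the counts, the combined data contributed (α_post−α_prior, β_post−β_prior) successes and failures.
Total across both batches: 39−17=22 passes, 27−20=7 failures.
Subtract the second batch: 22−16=6 passes and 7−2=5 failures.

6 passes and 5 failures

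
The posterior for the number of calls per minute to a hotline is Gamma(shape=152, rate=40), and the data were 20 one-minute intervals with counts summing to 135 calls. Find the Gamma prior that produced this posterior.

Gamma–Poisson conjugacy: posterior shape = α + Σxᵢ, posterior rate = β + n.
So α = 152 − 135 = 17 and β = 40 − 20 = 20.

Gamma(shape=17, rate=20)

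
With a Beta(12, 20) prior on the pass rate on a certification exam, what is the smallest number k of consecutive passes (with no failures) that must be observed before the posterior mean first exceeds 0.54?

k = 12

After k passes and 0 failures the posterior is Beta(12+k, 20), with mean (12+k)/(12+20+k).
Set (12+k)/(32+k) > 0.54 and solve: k > (0.54·32 − 12)/(1 − 0.54) = 11.478.
The smallest integer exceeding 11.478 is 12, and checking k=12: (24)/(44) = 0.5455 > 0.54.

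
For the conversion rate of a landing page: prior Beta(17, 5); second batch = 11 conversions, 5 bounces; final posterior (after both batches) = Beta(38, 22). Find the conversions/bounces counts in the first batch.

Because Beta–binomial updating is additive in the counts, the combined data contributed (α_post−α_prior, β_post−β_prior) successes and failures.
Total across both batches: 38−17=21 conversions, 22−5=17 bounces.
Subtract the second batch: 21−11=10 conversions and 17−5=12 bounces.

10 conversions and 12 bounces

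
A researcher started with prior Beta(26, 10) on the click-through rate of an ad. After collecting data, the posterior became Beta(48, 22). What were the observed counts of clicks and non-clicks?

22 clicks and 12 non-clicks

Beta is conjugate to the binomial likelihood: posterior = Beta(a+s, b+f).
So s = 48 − 26 = 22 and f = 22 − 10 = 12.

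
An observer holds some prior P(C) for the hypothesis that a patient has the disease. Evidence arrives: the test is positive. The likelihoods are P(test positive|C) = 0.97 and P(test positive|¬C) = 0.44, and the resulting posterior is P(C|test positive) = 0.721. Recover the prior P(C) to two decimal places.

P(C) = 0.54

In odds form, posterior odds = prior odds × likelihood ratio, so prior odds = posterior odds ÷ LR.
Posterior odds = 0.721/(1−0.721) = 2.5842. LR = 0.97/0.44 = 2.2045.
Prior odds = 2.5842/2.2045 = 1.1722, so P(C) = 1.1722/(1+1.1722) ≈ 0.54.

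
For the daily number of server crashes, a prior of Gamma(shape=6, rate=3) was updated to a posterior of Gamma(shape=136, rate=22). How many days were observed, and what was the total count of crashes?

A Gamma(α, β) prior (rate parametrization) on a Poisson rate with n observations summing to S gives posterior Gamma(α+S, β+n).
Matching: Σxᵢ = 136 − 6 = 130 and n = 22 − 3 = 19.

n = 19 days with total 130 crashes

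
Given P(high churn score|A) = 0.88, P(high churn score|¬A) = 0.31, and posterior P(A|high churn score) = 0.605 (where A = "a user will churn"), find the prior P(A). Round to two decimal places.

P(A) = 0.35

In odds form, posterior odds = prior odds × likelihood ratio, so prior odds = posterior odds ÷ LR.
Posterior odds = 0.605/(1−0.605) = 1.5316. LR = 0.88/0.31 = 2.8387.
Prior odds = 1.5316/2.8387 = 0.5395, so P(A) = 0.5395/(1+0.5395) ≈ 0.35.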